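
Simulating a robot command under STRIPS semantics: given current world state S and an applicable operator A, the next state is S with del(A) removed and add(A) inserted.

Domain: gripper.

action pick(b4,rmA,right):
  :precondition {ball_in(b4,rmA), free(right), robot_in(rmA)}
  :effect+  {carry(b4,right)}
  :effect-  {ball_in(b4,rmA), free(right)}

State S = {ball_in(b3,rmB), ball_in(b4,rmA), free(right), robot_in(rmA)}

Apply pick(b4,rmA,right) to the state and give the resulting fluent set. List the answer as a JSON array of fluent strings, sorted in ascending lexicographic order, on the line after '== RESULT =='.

Progress:
  pre ⊆ S: {ball_in(b4,rmA), free(right), robot_in(rmA)} ⊆ S  — applicable
  S \ del = {ball_in(b3,rmB), robot_in(rmA)}
  ∪ add   = {ball_in(b3,rmB), carry(b4,right), robot_in(rmA)}

== RESULT ==
["ball_in(b3,rmB)", "carry(b4,right)", "robot_in(rmA)"]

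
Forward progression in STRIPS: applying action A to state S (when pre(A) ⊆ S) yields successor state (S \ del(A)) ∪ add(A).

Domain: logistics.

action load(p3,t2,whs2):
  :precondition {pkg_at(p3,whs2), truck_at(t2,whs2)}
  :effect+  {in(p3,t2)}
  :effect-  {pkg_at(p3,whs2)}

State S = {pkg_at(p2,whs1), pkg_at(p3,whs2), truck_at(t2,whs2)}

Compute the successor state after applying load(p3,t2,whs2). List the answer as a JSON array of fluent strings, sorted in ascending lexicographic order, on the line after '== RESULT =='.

Progress:
  pre ⊆ S: {pkg_at(p3,whs2), truck_at(t2,whs2)} ⊆ S  — applicable
  S \ del = {pkg_at(p2,whs1), truck_at(t2,whs2)}
  ∪ add   = {in(p3,t2), pkg_at(p2,whs1), truck_at(t2,whs2)}

== RESULT ==
["in(p3,t2)", "pkg_at(p2,whs1)", "truck_at(t2,whs2)"]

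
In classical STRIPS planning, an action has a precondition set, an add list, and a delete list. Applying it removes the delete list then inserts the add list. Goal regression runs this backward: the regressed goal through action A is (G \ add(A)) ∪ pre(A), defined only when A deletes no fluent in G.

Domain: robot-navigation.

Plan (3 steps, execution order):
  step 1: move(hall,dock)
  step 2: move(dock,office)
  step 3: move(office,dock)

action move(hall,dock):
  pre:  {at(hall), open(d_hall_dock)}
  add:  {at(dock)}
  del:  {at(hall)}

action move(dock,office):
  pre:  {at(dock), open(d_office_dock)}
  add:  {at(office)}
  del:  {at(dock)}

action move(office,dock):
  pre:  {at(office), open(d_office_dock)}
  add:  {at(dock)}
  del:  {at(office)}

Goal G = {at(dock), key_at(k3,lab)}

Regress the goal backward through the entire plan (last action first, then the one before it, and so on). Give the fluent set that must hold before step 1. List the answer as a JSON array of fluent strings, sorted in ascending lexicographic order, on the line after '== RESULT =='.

Work backward from the goal:
  through step 3 (move(office,dock)): drop {at(dock)}, keep {key_at(k3,lab)}, require {at(office), open(d_office_dock)}
    → {at(office), key_at(k3,lab), open(d_office_dock)}
  through step 2 (move(dock,office)): drop {at(office)}, keep {key_at(k3,lab), open(d_office_dock)}, require {at(dock), open(d_office_dock)}
    → {at(dock), key_at(k3,lab), open(d_office_dock)}
  through step 1 (move(hall,dock)): drop {at(dock)}, keep {key_at(k3,lab), open(d_office_dock)}, require {at(hall), open(d_hall_dock)}
    → {at(hall), key_at(k3,lab), open(d_hall_dock), open(d_office_dock)}

== RESULT ==
["at(hall)", "key_at(k3,lab)", "open(d_hall_dock)", "open(d_office_dock)"]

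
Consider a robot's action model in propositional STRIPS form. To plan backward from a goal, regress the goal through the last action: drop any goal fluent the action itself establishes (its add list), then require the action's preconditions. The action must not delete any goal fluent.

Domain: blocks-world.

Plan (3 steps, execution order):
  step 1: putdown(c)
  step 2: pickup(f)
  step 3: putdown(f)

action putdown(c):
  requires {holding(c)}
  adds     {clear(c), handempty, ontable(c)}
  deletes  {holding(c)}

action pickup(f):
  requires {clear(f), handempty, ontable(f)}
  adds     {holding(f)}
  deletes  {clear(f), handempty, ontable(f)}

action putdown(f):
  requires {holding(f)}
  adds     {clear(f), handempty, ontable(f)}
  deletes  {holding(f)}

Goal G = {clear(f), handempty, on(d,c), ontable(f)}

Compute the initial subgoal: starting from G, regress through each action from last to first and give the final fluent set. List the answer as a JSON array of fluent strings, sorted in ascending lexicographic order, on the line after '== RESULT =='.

Work backward from the goal:
  through step 3 (putdown(f)): drop {clear(f), handempty, ontable(f)}, keep {on(d,c)}, require {holding(f)}
    → {holding(f), on(d,c)}
  through step 2 (pickup(f)): drop {holding(f)}, keep {on(d,c)}, require {clear(f), handempty, ontable(f)}
    → {clear(f), handempty, on(d,c), ontable(f)}
  through step 1 (putdown(c)): drop {handempty}, keep {clear(f), on(d,c), ontable(f)}, require {holding(c)}
    → {clear(f), holding(c), on(d,c), ontable(f)}

== RESULT ==
["clear(f)", "holding(c)", "on(d,c)", "ontable(f)"]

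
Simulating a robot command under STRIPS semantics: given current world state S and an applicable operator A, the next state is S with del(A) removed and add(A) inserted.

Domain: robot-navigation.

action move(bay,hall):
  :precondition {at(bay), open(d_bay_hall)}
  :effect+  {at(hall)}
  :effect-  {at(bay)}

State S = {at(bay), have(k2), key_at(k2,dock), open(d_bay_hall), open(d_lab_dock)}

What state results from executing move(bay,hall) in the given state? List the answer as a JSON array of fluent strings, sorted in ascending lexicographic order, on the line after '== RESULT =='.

Compute (S \ del) ∪ add:
  pre ⊆ S: {at(bay), open(d_bay_hall)} ⊆ S  — applicable
  S \ del = {have(k2), key_at(k2,dock), open(d_bay_hall), open(d_lab_dock)}
  ∪ add   = {at(hall), have(k2), key_at(k2,dock), open(d_bay_hall), open(d_lab_dock)}

== RESULT ==
["at(hall)", "have(k2)", "key_at(k2,dock)", "open(d_bay_hall)", "open(d_lab_dock)"]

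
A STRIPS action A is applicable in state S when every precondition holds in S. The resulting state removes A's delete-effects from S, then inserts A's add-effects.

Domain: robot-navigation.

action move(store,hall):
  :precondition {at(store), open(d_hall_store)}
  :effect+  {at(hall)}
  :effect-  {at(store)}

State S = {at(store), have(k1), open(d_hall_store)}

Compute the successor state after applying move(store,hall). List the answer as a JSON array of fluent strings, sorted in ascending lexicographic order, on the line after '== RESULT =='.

Compute (S \ del) ∪ add:
  pre ⊆ S: {at(store), open(d_hall_store)} ⊆ S  — applicable
  S \ del = {have(k1), open(d_hall_store)}
  ∪ add   = {at(hall), have(k1), open(d_hall_store)}

== RESULT ==
["at(hall)", "have(k1)", "open(d_hall_store)"]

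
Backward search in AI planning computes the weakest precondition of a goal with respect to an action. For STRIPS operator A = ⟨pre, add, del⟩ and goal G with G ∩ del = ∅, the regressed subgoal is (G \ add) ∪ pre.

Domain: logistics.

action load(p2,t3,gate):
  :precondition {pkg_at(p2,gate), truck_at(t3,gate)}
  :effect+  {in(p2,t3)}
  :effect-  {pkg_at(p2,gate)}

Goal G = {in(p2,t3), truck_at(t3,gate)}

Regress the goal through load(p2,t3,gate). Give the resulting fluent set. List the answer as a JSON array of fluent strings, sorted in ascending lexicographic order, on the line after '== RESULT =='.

Regress:
  G ∩ del = {}  (empty — regression defined)
  G \ add = {in(p2,t3), truck_at(t3,gate)} \ {in(p2,t3)} = {truck_at(t3,gate)}
  ∪ pre   = {truck_at(t3,gate)} ∪ {pkg_at(p2,gate), truck_at(t3,gate)}
          = {pkg_at(p2,gate), truck_at(t3,gate)}

== RESULT ==
["pkg_at(p2,gate)", "truck_at(t3,gate)"]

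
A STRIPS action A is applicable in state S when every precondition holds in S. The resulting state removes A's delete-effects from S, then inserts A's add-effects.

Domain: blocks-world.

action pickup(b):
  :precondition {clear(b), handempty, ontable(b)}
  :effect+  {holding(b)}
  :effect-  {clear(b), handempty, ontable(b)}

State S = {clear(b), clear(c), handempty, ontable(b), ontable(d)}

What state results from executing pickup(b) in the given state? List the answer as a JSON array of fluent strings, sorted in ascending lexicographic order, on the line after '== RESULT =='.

Compute (S \ del) ∪ add:
  pre ⊆ S: {clear(b), handempty, ontable(b)} ⊆ S  — applicable
  S \ del = {clear(c), ontable(d)}
  ∪ add   = {clear(c), holding(b), ontable(d)}

== RESULT ==
["clear(c)", "holding(b)", "ontable(d)"]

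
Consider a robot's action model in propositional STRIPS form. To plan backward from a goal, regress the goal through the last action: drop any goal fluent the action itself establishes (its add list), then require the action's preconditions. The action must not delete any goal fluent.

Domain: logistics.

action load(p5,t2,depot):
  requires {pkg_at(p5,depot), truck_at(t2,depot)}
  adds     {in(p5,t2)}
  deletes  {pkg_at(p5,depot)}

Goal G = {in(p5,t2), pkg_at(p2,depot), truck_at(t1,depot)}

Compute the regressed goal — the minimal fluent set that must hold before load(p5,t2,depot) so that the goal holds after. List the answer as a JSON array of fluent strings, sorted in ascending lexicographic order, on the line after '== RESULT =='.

Regress:
  G ∩ del = {}  (empty — regression defined)
  G \ add = {in(p5,t2), pkg_at(p2,depot), truck_at(t1,depot)} \ {in(p5,t2)} = {pkg_at(p2,depot), truck_at(t1,depot)}
  ∪ pre   = {pkg_at(p2,depot), truck_at(t1,depot)} ∪ {pkg_at(p5,depot), truck_at(t2,depot)}
          = {pkg_at(p2,depot), pkg_at(p5,depot), truck_at(t1,depot), truck_at(t2,depot)}

== RESULT ==
["pkg_at(p2,depot)", "pkg_at(p5,depot)", "truck_at(t1,depot)", "truck_at(t2,depot)"]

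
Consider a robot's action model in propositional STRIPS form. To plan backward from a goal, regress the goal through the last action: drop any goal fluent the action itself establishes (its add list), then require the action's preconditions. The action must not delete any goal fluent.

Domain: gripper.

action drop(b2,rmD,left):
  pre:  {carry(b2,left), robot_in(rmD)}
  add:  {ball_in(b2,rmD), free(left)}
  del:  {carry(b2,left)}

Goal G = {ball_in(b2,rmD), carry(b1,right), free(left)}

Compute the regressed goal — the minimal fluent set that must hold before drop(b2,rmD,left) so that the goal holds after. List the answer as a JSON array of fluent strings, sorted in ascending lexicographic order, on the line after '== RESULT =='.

Regress:
  G ∩ del = {}  (empty — regression defined)
  G \ add = {ball_in(b2,rmD), carry(b1,right), free(left)} \ {ball_in(b2,rmD), free(left)} = {carry(b1,right)}
  ∪ pre   = {carry(b1,right)} ∪ {carry(b2,left), robot_in(rmD)}
          = {carry(b1,right), carry(b2,left), robot_in(rmD)}

== RESULT ==
["carry(b1,right)", "carry(b2,left)", "robot_in(rmD)"]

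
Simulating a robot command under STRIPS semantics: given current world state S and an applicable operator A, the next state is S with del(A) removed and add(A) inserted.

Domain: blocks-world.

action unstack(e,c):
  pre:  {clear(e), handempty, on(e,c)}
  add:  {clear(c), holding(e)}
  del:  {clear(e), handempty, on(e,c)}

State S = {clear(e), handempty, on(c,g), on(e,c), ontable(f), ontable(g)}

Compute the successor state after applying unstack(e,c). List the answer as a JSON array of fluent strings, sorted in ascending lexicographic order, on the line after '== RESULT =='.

Progress:
  pre ⊆ S: {clear(e), handempty, on(e,c)} ⊆ S  — applicable
  S \ del = {on(c,g), ontable(f), ontable(g)}
  ∪ add   = {clear(c), holding(e), on(c,g), ontable(f), ontable(g)}

== RESULT ==
["clear(c)", "holding(e)", "on(c,g)", "ontable(f)", "ontable(g)"]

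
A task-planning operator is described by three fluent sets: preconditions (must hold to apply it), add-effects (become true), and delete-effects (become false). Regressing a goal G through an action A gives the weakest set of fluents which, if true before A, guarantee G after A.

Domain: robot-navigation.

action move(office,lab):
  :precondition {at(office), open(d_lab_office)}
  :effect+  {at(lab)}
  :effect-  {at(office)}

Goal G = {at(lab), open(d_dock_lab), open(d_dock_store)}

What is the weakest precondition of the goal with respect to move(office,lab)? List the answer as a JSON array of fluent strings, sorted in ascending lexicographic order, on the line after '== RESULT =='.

Regress:
  G ∩ del = {}  (empty — regression defined)
  G \ add = {at(lab), open(d_dock_lab), open(d_dock_store)} \ {at(lab)} = {open(d_dock_lab), open(d_dock_store)}
  ∪ pre   = {open(d_dock_lab), open(d_dock_store)} ∪ {at(office), open(d_lab_office)}
          = {at(office), open(d_dock_lab), open(d_dock_store), open(d_lab_office)}

== RESULT ==
["at(office)", "open(d_dock_lab)", "open(d_dock_store)", "open(d_lab_office)"]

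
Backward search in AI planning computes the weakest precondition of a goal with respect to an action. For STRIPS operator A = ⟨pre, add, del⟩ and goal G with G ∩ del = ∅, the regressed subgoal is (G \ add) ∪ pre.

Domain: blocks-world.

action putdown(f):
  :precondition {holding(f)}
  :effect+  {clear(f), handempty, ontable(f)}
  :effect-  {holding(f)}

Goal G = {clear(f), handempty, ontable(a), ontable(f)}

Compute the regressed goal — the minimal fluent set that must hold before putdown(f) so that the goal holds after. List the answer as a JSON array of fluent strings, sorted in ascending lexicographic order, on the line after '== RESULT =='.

Compute (G \ add) ∪ pre:
  G ∩ del = {}  (empty — regression defined)
  G \ add = {clear(f), handempty, ontable(a), ontable(f)} \ {clear(f), handempty, ontable(f)} = {ontable(a)}
  ∪ pre   = {ontable(a)} ∪ {holding(f)}
          = {holding(f), ontable(a)}

== RESULT ==
["holding(f)", "ontable(a)"]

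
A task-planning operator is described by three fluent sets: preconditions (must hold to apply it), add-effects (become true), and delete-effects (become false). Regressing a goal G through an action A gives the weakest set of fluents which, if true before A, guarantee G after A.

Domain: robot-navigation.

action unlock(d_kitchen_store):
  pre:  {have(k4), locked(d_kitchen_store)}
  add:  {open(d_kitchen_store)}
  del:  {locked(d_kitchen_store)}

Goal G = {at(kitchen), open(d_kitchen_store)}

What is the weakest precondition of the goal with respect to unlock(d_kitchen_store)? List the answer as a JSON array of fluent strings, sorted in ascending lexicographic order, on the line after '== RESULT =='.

Compute (G \ add) ∪ pre:
  G ∩ del = {}  (empty — regression defined)
  G \ add = {at(kitchen), open(d_kitchen_store)} \ {open(d_kitchen_store)} = {at(kitchen)}
  ∪ pre   = {at(kitchen)} ∪ {have(k4), locked(d_kitchen_store)}
          = {at(kitchen), have(k4), locked(d_kitchen_store)}

== RESULT ==
["at(kitchen)", "have(k4)", "locked(d_kitchen_store)"]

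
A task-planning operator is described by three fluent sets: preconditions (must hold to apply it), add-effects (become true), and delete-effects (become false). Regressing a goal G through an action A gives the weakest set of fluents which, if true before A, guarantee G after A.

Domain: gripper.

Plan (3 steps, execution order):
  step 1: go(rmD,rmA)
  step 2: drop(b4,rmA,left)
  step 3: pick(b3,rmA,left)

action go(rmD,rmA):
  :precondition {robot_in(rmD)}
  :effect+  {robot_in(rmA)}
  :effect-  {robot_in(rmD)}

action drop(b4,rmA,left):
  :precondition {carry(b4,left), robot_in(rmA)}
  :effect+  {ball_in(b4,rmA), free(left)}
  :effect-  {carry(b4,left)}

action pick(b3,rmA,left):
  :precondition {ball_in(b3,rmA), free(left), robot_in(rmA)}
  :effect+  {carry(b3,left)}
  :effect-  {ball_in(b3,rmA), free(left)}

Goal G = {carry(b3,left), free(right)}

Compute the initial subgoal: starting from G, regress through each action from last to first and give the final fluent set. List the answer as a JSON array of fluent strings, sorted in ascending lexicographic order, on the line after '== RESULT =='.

Work backward from the goal:
  through step 3 (pick(b3,rmA,left)): drop {carry(b3,left)}, keep {free(right)}, require {ball_in(b3,rmA), free(left), robot_in(rmA)}
    → {ball_in(b3,rmA), free(left), free(right), robot_in(rmA)}
  through step 2 (drop(b4,rmA,left)): drop {free(left)}, keep {ball_in(b3,rmA), free(right), robot_in(rmA)}, require {carry(b4,left), robot_in(rmA)}
    → {ball_in(b3,rmA), carry(b4,left), free(right), robot_in(rmA)}
  through step 1 (go(rmD,rmA)): drop {robot_in(rmA)}, keep {ball_in(b3,rmA), carry(b4,left), free(right)}, require {robot_in(rmD)}
    → {ball_in(b3,rmA), carry(b4,left), free(right), robot_in(rmD)}

== RESULT ==
["ball_in(b3,rmA)", "carry(b4,left)", "free(right)", "robot_in(rmD)"]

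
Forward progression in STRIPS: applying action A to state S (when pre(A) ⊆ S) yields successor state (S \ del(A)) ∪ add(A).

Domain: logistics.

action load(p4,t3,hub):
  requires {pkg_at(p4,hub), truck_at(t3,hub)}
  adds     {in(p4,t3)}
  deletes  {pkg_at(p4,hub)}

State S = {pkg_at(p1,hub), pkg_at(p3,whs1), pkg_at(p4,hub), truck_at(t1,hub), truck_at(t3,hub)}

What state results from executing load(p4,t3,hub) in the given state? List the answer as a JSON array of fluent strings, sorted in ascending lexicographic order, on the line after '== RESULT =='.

Progress:
  pre ⊆ S: {pkg_at(p4,hub), truck_at(t3,hub)} ⊆ S  — applicable
  S \ del = {pkg_at(p1,hub), pkg_at(p3,whs1), truck_at(t1,hub), truck_at(t3,hub)}
  ∪ add   = {in(p4,t3), pkg_at(p1,hub), pkg_at(p3,whs1), truck_at(t1,hub), truck_at(t3,hub)}

== RESULT ==
["in(p4,t3)", "pkg_at(p1,hub)", "pkg_at(p3,whs1)", "truck_at(t1,hub)", "truck_at(t3,hub)"]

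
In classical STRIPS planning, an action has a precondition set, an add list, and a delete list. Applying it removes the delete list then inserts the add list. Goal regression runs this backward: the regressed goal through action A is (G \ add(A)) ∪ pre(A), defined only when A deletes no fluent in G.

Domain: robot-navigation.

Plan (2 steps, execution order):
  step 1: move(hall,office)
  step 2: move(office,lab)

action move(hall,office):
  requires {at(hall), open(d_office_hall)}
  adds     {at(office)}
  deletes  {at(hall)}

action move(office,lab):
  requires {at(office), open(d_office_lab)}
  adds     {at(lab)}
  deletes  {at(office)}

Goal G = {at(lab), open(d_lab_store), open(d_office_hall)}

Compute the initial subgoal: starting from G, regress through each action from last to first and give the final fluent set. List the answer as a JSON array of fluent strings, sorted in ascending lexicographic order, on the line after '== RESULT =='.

Work backward from the goal:
  through step 2 (move(office,lab)): drop {at(lab)}, keep {open(d_lab_store), open(d_office_hall)}, require {at(office), open(d_office_lab)}
    → {at(office), open(d_lab_store), open(d_office_hall), open(d_office_lab)}
  through step 1 (move(hall,office)): drop {at(office)}, keep {open(d_lab_store), open(d_office_hall), open(d_office_lab)}, require {at(hall), open(d_office_hall)}
    → {at(hall), open(d_lab_store), open(d_office_hall), open(d_office_lab)}

== RESULT ==
["at(hall)", "open(d_lab_store)", "open(d_office_hall)", "open(d_office_lab)"]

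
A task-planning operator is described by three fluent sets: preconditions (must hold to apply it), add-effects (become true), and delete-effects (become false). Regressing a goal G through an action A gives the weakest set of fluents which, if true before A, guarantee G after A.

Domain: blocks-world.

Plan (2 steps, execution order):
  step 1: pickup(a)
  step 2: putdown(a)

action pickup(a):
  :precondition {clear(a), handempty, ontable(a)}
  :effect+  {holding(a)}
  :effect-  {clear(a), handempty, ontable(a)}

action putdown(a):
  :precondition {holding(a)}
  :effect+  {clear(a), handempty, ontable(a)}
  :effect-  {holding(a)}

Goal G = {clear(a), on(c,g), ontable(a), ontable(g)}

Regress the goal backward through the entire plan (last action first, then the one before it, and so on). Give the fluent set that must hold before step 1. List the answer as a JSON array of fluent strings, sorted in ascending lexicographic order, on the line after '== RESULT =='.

Work backward from the goal:
  through step 2 (putdown(a)): drop {clear(a), ontable(a)}, keep {on(c,g), ontable(g)}, require {holding(a)}
    → {holding(a), on(c,g), ontable(g)}
  through step 1 (pickup(a)): drop {holding(a)}, keep {on(c,g), ontable(g)}, require {clear(a), handempty, ontable(a)}
    → {clear(a), handempty, on(c,g), ontable(a), ontable(g)}

== RESULT ==
["clear(a)", "handempty", "on(c,g)", "ontable(a)", "ontable(g)"]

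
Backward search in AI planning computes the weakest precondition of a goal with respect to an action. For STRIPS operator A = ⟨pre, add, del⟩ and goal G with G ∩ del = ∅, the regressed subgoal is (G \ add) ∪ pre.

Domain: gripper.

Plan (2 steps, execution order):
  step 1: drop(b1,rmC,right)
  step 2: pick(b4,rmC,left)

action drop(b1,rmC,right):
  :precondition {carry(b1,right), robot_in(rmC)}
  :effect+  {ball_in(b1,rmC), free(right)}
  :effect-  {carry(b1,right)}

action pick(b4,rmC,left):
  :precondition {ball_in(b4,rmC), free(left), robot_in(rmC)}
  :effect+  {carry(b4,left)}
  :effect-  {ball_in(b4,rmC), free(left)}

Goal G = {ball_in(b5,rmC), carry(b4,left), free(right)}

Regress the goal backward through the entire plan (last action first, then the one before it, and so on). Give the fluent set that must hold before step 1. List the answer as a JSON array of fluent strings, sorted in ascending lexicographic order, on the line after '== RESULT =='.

Work backward from the goal:
  through step 2 (pick(b4,rmC,left)): drop {carry(b4,left)}, keep {ball_in(b5,rmC), free(right)}, require {ball_in(b4,rmC), free(left), robot_in(rmC)}
    → {ball_in(b4,rmC), ball_in(b5,rmC), free(left), free(right), robot_in(rmC)}
  through step 1 (drop(b1,rmC,right)): drop {free(right)}, keep {ball_in(b4,rmC), ball_in(b5,rmC), free(left), robot_in(rmC)}, require {carry(b1,right), robot_in(rmC)}
    → {ball_in(b4,rmC), ball_in(b5,rmC), carry(b1,right), free(left), robot_in(rmC)}

== RESULT ==
["ball_in(b4,rmC)", "ball_in(b5,rmC)", "carry(b1,right)", "free(left)", "robot_in(rmC)"]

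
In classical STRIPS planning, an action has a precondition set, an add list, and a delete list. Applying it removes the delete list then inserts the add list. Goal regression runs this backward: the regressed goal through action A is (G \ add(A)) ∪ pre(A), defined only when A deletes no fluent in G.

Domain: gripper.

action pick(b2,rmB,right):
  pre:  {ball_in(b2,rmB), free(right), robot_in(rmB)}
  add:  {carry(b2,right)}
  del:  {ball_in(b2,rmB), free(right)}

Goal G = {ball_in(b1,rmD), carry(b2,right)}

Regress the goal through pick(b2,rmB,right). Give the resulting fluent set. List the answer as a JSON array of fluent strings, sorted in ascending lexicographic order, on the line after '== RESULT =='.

Regress:
  G ∩ del = {}  (empty — regression defined)
  G \ add = {ball_in(b1,rmD), carry(b2,right)} \ {carry(b2,right)} = {ball_in(b1,rmD)}
  ∪ pre   = {ball_in(b1,rmD)} ∪ {ball_in(b2,rmB), free(right), robot_in(rmB)}
          = {ball_in(b1,rmD), ball_in(b2,rmB), free(right), robot_in(rmB)}

== RESULT ==
["ball_in(b1,rmD)", "ball_in(b2,rmB)", "free(right)", "robot_in(rmB)"]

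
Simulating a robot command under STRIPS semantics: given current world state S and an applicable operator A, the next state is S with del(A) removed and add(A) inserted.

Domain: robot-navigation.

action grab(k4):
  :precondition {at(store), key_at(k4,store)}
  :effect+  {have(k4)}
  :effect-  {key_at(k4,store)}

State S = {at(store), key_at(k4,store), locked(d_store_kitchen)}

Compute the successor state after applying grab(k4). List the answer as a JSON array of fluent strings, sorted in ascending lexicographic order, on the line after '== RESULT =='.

Progress:
  pre ⊆ S: {at(store), key_at(k4,store)} ⊆ S  — applicable
  S \ del = {at(store), locked(d_store_kitchen)}
  ∪ add   = {at(store), have(k4), locked(d_store_kitchen)}

== RESULT ==
["at(store)", "have(k4)", "locked(d_store_kitchen)"]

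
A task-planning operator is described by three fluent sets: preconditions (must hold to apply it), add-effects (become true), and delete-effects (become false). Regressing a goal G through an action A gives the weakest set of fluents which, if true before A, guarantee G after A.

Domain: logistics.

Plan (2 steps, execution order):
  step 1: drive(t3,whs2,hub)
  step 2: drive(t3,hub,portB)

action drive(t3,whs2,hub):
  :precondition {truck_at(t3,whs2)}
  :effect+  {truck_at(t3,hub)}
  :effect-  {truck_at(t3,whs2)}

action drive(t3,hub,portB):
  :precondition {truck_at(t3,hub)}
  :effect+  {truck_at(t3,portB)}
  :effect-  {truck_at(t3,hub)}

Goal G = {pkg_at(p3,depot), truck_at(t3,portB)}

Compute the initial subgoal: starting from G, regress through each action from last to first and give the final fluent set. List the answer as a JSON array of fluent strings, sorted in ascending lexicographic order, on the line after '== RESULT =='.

Regress step by step:
  through step 2 (drive(t3,hub,portB)): drop {truck_at(t3,portB)}, keep {pkg_at(p3,depot)}, require {truck_at(t3,hub)}
    → {pkg_at(p3,depot), truck_at(t3,hub)}
  through step 1 (drive(t3,whs2,hub)): drop {truck_at(t3,hub)}, keep {pkg_at(p3,depot)}, require {truck_at(t3,whs2)}
    → {pkg_at(p3,depot), truck_at(t3,whs2)}

== RESULT ==
["pkg_at(p3,depot)", "truck_at(t3,whs2)"]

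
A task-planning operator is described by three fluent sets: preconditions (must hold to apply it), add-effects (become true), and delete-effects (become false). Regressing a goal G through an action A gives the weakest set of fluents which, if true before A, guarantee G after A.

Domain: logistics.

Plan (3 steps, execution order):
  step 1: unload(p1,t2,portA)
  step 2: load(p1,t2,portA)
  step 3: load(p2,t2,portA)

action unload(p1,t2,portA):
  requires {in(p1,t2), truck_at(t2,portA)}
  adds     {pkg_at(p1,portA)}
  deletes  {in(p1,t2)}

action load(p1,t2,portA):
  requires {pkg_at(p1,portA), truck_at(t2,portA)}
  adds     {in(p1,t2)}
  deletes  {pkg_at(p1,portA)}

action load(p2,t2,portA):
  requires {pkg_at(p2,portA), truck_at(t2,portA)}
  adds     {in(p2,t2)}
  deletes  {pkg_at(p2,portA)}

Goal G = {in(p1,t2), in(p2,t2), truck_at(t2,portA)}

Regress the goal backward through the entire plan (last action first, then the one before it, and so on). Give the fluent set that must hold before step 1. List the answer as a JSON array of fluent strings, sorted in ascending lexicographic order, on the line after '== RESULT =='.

Regress step by step:
  through step 3 (load(p2,t2,portA)): drop {in(p2,t2)}, keep {in(p1,t2), truck_at(t2,portA)}, require {pkg_at(p2,portA), truck_at(t2,portA)}
    → {in(p1,t2), pkg_at(p2,portA), truck_at(t2,portA)}
  through step 2 (load(p1,t2,portA)): drop {in(p1,t2)}, keep {pkg_at(p2,portA), truck_at(t2,portA)}, require {pkg_at(p1,portA), truck_at(t2,portA)}
    → {pkg_at(p1,portA), pkg_at(p2,portA), truck_at(t2,portA)}
  through step 1 (unload(p1,t2,portA)): drop {pkg_at(p1,portA)}, keep {pkg_at(p2,portA), truck_at(t2,portA)}, require {in(p1,t2), truck_at(t2,portA)}
    → {in(p1,t2), pkg_at(p2,portA), truck_at(t2,portA)}

== RESULT ==
["in(p1,t2)", "pkg_at(p2,portA)", "truck_at(t2,portA)"]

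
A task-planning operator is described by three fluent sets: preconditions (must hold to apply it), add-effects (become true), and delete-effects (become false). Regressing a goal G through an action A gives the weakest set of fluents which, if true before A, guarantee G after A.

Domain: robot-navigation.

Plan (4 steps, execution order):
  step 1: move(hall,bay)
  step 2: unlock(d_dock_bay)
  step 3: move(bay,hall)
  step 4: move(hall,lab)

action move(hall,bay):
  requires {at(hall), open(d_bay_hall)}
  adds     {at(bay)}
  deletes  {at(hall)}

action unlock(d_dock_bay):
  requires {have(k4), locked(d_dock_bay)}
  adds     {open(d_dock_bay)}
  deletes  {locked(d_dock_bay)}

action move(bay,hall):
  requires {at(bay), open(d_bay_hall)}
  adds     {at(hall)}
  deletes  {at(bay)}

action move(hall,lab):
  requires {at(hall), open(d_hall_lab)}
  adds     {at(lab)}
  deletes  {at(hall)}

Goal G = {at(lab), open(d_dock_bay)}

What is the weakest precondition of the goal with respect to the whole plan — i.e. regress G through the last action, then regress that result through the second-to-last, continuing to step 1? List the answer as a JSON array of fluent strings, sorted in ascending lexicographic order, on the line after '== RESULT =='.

Regress step by step:
  through step 4 (move(hall,lab)): drop {at(lab)}, keep {open(d_dock_bay)}, require {at(hall), open(d_hall_lab)}
    → {at(hall), open(d_dock_bay), open(d_hall_lab)}
  through step 3 (move(bay,hall)): drop {at(hall)}, keep {open(d_dock_bay), open(d_hall_lab)}, require {at(bay), open(d_bay_hall)}
    → {at(bay), open(d_bay_hall), open(d_dock_bay), open(d_hall_lab)}
  through step 2 (unlock(d_dock_bay)): drop {open(d_dock_bay)}, keep {at(bay), open(d_bay_hall), open(d_hall_lab)}, require {have(k4), locked(d_dock_bay)}
    → {at(bay), have(k4), locked(d_dock_bay), open(d_bay_hall), open(d_hall_lab)}
  through step 1 (move(hall,bay)): drop {at(bay)}, keep {have(k4), locked(d_dock_bay), open(d_bay_hall), open(d_hall_lab)}, require {at(hall), open(d_bay_hall)}
    → {at(hall), have(k4), locked(d_dock_bay), open(d_bay_hall), open(d_hall_lab)}

== RESULT ==
["at(hall)", "have(k4)", "locked(d_dock_bay)", "open(d_bay_hall)", "open(d_hall_lab)"]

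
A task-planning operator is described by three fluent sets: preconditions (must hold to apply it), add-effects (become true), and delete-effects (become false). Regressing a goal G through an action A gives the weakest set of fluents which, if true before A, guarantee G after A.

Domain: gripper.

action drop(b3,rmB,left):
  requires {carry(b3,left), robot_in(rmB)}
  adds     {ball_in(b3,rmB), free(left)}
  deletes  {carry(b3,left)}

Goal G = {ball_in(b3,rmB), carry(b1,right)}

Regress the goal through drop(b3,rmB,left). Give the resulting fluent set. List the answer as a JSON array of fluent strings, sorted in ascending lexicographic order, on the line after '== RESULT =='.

Compute (G \ add) ∪ pre:
  G ∩ del = {}  (empty — regression defined)
  G \ add = {ball_in(b3,rmB), carry(b1,right)} \ {ball_in(b3,rmB), free(left)} = {carry(b1,right)}
  ∪ pre   = {carry(b1,right)} ∪ {carry(b3,left), robot_in(rmB)}
          = {carry(b1,right), carry(b3,left), robot_in(rmB)}

== RESULT ==
["carry(b1,right)", "carry(b3,left)", "robot_in(rmB)"]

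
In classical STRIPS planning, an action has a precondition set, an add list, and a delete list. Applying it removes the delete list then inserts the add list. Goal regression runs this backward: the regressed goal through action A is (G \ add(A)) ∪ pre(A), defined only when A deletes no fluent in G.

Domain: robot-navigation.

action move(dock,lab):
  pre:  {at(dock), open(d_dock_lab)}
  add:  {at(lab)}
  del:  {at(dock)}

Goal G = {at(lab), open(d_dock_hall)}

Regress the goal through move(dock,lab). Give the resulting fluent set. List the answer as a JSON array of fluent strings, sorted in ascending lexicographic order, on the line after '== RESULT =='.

Regress:
  G ∩ del = {}  (empty — regression defined)
  G \ add = {at(lab), open(d_dock_hall)} \ {at(lab)} = {open(d_dock_hall)}
  ∪ pre   = {open(d_dock_hall)} ∪ {at(dock), open(d_dock_lab)}
          = {at(dock), open(d_dock_hall), open(d_dock_lab)}

== RESULT ==
["at(dock)", "open(d_dock_hall)", "open(d_dock_lab)"]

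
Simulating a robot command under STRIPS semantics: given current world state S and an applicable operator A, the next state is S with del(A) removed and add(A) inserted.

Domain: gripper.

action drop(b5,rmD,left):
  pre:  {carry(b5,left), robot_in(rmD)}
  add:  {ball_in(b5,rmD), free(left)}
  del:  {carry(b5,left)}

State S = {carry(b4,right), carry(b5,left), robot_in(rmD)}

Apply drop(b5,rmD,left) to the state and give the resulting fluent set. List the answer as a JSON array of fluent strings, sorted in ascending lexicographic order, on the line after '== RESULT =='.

Compute (S \ del) ∪ add:
  pre ⊆ S: {carry(b5,left), robot_in(rmD)} ⊆ S  — applicable
  S \ del = {carry(b4,right), robot_in(rmD)}
  ∪ add   = {ball_in(b5,rmD), carry(b4,right), free(left), robot_in(rmD)}

== RESULT ==
["ball_in(b5,rmD)", "carry(b4,right)", "free(left)", "robot_in(rmD)"]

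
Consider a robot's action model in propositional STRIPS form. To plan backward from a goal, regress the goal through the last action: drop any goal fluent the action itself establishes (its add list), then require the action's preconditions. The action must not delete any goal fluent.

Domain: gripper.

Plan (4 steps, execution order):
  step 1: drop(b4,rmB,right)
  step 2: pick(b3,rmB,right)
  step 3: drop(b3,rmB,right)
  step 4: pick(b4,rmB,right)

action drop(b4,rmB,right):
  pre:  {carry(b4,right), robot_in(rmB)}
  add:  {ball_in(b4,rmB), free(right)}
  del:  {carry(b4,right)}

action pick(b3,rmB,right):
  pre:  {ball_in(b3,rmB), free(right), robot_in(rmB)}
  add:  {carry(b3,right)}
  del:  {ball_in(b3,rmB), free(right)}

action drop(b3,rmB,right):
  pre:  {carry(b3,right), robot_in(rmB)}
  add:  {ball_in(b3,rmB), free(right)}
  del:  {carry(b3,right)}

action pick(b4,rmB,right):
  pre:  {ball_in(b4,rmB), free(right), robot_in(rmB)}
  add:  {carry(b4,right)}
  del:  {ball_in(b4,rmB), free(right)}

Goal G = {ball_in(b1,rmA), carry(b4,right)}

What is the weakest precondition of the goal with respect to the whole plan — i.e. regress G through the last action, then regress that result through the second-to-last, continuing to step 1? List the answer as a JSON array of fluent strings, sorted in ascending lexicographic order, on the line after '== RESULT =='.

Work backward from the goal:
  through step 4 (pick(b4,rmB,right)): drop {carry(b4,right)}, keep {ball_in(b1,rmA)}, require {ball_in(b4,rmB), free(right), robot_in(rmB)}
    → {ball_in(b1,rmA), ball_in(b4,rmB), free(right), robot_in(rmB)}
  through step 3 (drop(b3,rmB,right)): drop {free(right)}, keep {ball_in(b1,rmA), ball_in(b4,rmB), robot_in(rmB)}, require {carry(b3,right), robot_in(rmB)}
    → {ball_in(b1,rmA), ball_in(b4,rmB), carry(b3,right), robot_in(rmB)}
  through step 2 (pick(b3,rmB,right)): drop {carry(b3,right)}, keep {ball_in(b1,rmA), ball_in(b4,rmB), robot_in(rmB)}, require {ball_in(b3,rmB), free(right), robot_in(rmB)}
    → {ball_in(b1,rmA), ball_in(b3,rmB), ball_in(b4,rmB), free(right), robot_in(rmB)}
  through step 1 (drop(b4,rmB,right)): drop {ball_in(b4,rmB), free(right)}, keep {ball_in(b1,rmA), ball_in(b3,rmB), robot_in(rmB)}, require {carry(b4,right), robot_in(rmB)}
    → {ball_in(b1,rmA), ball_in(b3,rmB), carry(b4,right), robot_in(rmB)}

== RESULT ==
["ball_in(b1,rmA)", "ball_in(b3,rmB)", "carry(b4,right)", "robot_in(rmB)"]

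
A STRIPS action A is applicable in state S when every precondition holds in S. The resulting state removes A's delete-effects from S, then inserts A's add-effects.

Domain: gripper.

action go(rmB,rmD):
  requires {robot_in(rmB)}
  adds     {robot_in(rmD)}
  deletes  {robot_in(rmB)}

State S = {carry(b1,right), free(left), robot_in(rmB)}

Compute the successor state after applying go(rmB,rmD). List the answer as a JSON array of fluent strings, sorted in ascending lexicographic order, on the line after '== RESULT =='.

Compute (S \ del) ∪ add:
  pre ⊆ S: {robot_in(rmB)} ⊆ S  — applicable
  S \ del = {carry(b1,right), free(left)}
  ∪ add   = {carry(b1,right), free(left), robot_in(rmD)}

== RESULT ==
["carry(b1,right)", "free(left)", "robot_in(rmD)"]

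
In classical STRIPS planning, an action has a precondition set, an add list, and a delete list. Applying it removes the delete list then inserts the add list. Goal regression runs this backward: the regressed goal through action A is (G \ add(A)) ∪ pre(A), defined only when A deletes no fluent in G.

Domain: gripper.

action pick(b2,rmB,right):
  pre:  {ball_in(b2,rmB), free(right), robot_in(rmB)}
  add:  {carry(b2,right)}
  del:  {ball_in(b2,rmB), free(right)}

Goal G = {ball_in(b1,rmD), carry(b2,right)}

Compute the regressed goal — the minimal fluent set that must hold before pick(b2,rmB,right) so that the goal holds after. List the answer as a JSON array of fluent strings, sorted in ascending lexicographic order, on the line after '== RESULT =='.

Compute (G \ add) ∪ pre:
  G ∩ del = {}  (empty — regression defined)
  G \ add = {ball_in(b1,rmD), carry(b2,right)} \ {carry(b2,right)} = {ball_in(b1,rmD)}
  ∪ pre   = {ball_in(b1,rmD)} ∪ {ball_in(b2,rmB), free(right), robot_in(rmB)}
          = {ball_in(b1,rmD), ball_in(b2,rmB), free(right), robot_in(rmB)}

== RESULT ==
["ball_in(b1,rmD)", "ball_in(b2,rmB)", "free(right)", "robot_in(rmB)"]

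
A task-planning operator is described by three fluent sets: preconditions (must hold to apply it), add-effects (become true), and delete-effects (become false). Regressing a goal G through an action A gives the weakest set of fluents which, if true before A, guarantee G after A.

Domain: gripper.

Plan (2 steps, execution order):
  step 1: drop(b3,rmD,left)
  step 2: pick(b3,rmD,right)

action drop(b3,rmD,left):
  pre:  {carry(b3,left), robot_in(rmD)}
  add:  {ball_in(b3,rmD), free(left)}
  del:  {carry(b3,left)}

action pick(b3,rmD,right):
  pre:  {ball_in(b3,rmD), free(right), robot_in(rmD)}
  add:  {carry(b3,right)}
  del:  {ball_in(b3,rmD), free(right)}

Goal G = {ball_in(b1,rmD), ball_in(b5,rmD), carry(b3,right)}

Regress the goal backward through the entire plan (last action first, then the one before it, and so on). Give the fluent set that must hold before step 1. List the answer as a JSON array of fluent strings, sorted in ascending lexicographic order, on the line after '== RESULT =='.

Regress step by step:
  through step 2 (pick(b3,rmD,right)): drop {carry(b3,right)}, keep {ball_in(b1,rmD), ball_in(b5,rmD)}, require {ball_in(b3,rmD), free(right), robot_in(rmD)}
    → {ball_in(b1,rmD), ball_in(b3,rmD), ball_in(b5,rmD), free(right), robot_in(rmD)}
  through step 1 (drop(b3,rmD,left)): drop {ball_in(b3,rmD)}, keep {ball_in(b1,rmD), ball_in(b5,rmD), free(right), robot_in(rmD)}, require {carry(b3,left), robot_in(rmD)}
    → {ball_in(b1,rmD), ball_in(b5,rmD), carry(b3,left), free(right), robot_in(rmD)}

== RESULT ==
["ball_in(b1,rmD)", "ball_in(b5,rmD)", "carry(b3,left)", "free(right)", "robot_in(rmD)"]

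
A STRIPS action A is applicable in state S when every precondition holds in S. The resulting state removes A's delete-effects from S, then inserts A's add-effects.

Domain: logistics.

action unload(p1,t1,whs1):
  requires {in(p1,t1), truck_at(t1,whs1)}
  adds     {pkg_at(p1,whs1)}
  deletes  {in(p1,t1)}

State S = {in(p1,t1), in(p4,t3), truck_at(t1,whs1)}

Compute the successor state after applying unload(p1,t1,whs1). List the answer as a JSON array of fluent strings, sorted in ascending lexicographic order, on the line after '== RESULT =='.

Compute (S \ del) ∪ add:
  pre ⊆ S: {in(p1,t1), truck_at(t1,whs1)} ⊆ S  — applicable
  S \ del = {in(p4,t3), truck_at(t1,whs1)}
  ∪ add   = {in(p4,t3), pkg_at(p1,whs1), truck_at(t1,whs1)}

== RESULT ==
["in(p4,t3)", "pkg_at(p1,whs1)", "truck_at(t1,whs1)"]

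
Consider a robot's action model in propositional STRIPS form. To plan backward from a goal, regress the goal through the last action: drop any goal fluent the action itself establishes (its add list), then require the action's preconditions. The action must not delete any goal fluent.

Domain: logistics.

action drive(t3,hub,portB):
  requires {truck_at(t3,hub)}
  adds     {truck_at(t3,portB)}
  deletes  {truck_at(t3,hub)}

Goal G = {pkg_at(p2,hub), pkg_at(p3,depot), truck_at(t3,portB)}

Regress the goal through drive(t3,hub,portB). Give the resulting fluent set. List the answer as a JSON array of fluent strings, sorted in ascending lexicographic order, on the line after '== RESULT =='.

Compute (G \ add) ∪ pre:
  G ∩ del = {}  (empty — regression defined)
  G \ add = {pkg_at(p2,hub), pkg_at(p3,depot), truck_at(t3,portB)} \ {truck_at(t3,portB)} = {pkg_at(p2,hub), pkg_at(p3,depot)}
  ∪ pre   = {pkg_at(p2,hub), pkg_at(p3,depot)} ∪ {truck_at(t3,hub)}
          = {pkg_at(p2,hub), pkg_at(p3,depot), truck_at(t3,hub)}

== RESULT ==
["pkg_at(p2,hub)", "pkg_at(p3,depot)", "truck_at(t3,hub)"]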